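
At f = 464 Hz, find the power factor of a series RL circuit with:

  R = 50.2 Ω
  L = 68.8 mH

Step 1 — Angular frequency: ω = 2π·f = 2π·464 = 2915 rad/s.
Step 2 — Component impedances:
  R: Z = R = 50.2 Ω
  L: Z = jωL = j·2915·0.0688 = 0 + j200.6 Ω
Step 3 — Series combination: Z_total = R + L = 50.2 + j200.6 Ω = 206.8∠75.9° Ω.
Step 4 — Power factor: PF = cos(φ) = Re(Z)/|Z| = 50.2/206.77 = 0.2428.
Step 5 — Type: Im(Z) = 200.6 ⇒ lagging (phase φ = 75.9°).

PF = 0.2428 (lagging, φ = 75.9°)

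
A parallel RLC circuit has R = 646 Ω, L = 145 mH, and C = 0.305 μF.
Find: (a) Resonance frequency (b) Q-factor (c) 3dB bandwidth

Step 1 — Resonance: ω₀ = 1/√(LC) = 1/√(0.145·3.05e-07) = 4755 rad/s.
Step 2 — f₀ = ω₀/(2π) = 756.8 Hz.
Step 3 — Parallel Q: Q = R/(ω₀L) = 646/(4755·0.145) = 0.9369.
Step 4 — Bandwidth: Δω = ω₀/Q = 5075 rad/s; BW = Δω/(2π) = 807.8 Hz.

(a) f₀ = 756.8 Hz  (b) Q = 0.9369  (c) BW = 807.8 Hz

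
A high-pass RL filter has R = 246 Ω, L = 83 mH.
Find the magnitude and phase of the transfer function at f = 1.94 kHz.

Step 1 — Angular frequency: ω = 2π·1940 = 1.219e+04 rad/s.
Step 2 — Transfer function: H(jω) = jωL/(R + jωL).
Step 3 — Numerator jωL = j·1012; denominator R + jωL = 246 + j1012.
Step 4 — H = 0.9442 + j0.2296.
Step 5 — Magnitude: |H| = 0.9717 (-0.2 dB); phase: φ = 13.7°.

|H| = 0.9717 (-0.2 dB), φ = 13.7°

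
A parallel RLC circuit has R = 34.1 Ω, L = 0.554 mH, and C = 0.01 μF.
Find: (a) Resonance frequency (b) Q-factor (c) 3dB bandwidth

Step 1 — Resonance: ω₀ = 1/√(LC) = 1/√(0.000554·1e-08) = 4.249e+05 rad/s.
Step 2 — f₀ = ω₀/(2π) = 6.762e+04 Hz.
Step 3 — Parallel Q: Q = R/(ω₀L) = 34.1/(4.249e+05·0.000554) = 0.1449.
Step 4 — Bandwidth: Δω = ω₀/Q = 2.933e+06 rad/s; BW = Δω/(2π) = 4.667e+05 Hz.

(a) f₀ = 6.762e+04 Hz  (b) Q = 0.1449  (c) BW = 4.667e+05 Hz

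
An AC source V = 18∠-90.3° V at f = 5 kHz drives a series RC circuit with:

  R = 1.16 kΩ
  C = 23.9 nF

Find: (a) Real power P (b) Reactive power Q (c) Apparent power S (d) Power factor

Step 1 — Angular frequency: ω = 2π·f = 2π·5000 = 3.142e+04 rad/s.
Step 2 — Component impedances:
  R: Z = R = 1160 Ω
  C: Z = 1/(jωC) = -j/(ω·C) = 0 - j1332 Ω
Step 3 — Series combination: Z_total = R + C = 1160 - j1332 Ω = 1766∠-48.9° Ω.
Step 4 — Source phasor: V = 18∠-90.3° V = -0.09425 - j18 V.
Step 5 — Current: I = V / Z = 0.00765 - j0.006734 A = 0.01019∠-41.4° A.
Step 6 — Complex power: S = V·I* = 0.1205 - j0.1383 VA.
Step 7 — Real power: P = Re(S) = 0.1205 W.
Step 8 — Reactive power: Q = Im(S) = -0.1383 VAR.
Step 9 — Apparent power: |S| = 0.1834 VA.
Step 10 — Power factor: PF = P/|S| = 0.6568 (leading).

(a) P = 0.1205 W  (b) Q = -0.1383 VAR  (c) S = 0.1834 VA  (d) PF = 0.6568 (leading)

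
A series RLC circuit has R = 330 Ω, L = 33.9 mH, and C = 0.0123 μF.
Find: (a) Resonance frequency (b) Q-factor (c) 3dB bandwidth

Step 1 — Resonance: ω₀ = 1/√(LC) = 1/√(0.0339·1.23e-08) = 4.897e+04 rad/s.
Step 2 — f₀ = ω₀/(2π) = 7794 Hz.
Step 3 — Series Q: Q = ω₀L/R = 4.897e+04·0.0339/330 = 5.031.
Step 4 — Bandwidth: Δω = ω₀/Q = 9735 rad/s; BW = Δω/(2π) = 1549 Hz.

(a) f₀ = 7794 Hz  (b) Q = 5.031  (c) BW = 1549 Hz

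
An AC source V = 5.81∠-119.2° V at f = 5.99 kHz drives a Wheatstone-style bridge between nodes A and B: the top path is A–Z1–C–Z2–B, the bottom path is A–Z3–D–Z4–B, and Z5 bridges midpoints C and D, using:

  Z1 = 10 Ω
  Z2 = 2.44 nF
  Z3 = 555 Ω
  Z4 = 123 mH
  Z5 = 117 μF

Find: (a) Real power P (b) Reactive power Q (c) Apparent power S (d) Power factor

Step 1 — Angular frequency: ω = 2π·f = 2π·5990 = 3.764e+04 rad/s.
Step 2 — Component impedances:
  Z1: Z = R = 10 Ω
  Z2: Z = 1/(jωC) = -j/(ω·C) = 0 - j1.089e+04 Ω
  Z3: Z = R = 555 Ω
  Z4: Z = jωL = j·3.764e+04·0.123 = 0 + j4629 Ω
  Z5: Z = 1/(jωC) = -j/(ω·C) = 0 - j0.2271 Ω
Step 3 — Bridge requires nodal analysis (the Z5 bridge couples midpoints C and D, so the two paths cannot be reduced to a simple series/parallel combination). Setting node B to ground and injecting 1 A at node A, the 3-node admittance system at A, C, D solves to V_A = Z_AB = 9.823 + j8052 Ω = 8052∠89.9° Ω.
Step 4 — Source phasor: V = 5.81∠-119.2° V = -2.834 - j5.072 V.
Step 5 — Current: I = V / Z = -0.0006303 + j0.0003513 A = 0.0007216∠150.9° A.
Step 6 — Complex power: S = V·I* = 5.115e-06 + j0.004192 VA.
Step 7 — Real power: P = Re(S) = 5.115e-06 W.
Step 8 — Reactive power: Q = Im(S) = 0.004192 VAR.
Step 9 — Apparent power: |S| = 0.004192 VA.
Step 10 — Power factor: PF = P/|S| = 0.00122 (lagging).

(a) P = 5.115e-06 W  (b) Q = 0.004192 VAR  (c) S = 0.004192 VA  (d) PF = 0.00122 (lagging)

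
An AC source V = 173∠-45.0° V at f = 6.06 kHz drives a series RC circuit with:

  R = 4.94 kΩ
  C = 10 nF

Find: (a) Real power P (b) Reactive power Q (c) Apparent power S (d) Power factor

Step 1 — Angular frequency: ω = 2π·f = 2π·6060 = 3.808e+04 rad/s.
Step 2 — Component impedances:
  R: Z = R = 4940 Ω
  C: Z = 1/(jωC) = -j/(ω·C) = 0 - j2626 Ω
Step 3 — Series combination: Z_total = R + C = 4940 - j2626 Ω = 5595∠-28.0° Ω.
Step 4 — Source phasor: V = 173∠-45.0° V = 122.3 - j122.3 V.
Step 5 — Current: I = V / Z = 0.02957 - j0.009042 A = 0.03092∠-17.0° A.
Step 6 — Complex power: S = V·I* = 4.723 - j2.511 VA.
Step 7 — Real power: P = Re(S) = 4.723 W.
Step 8 — Reactive power: Q = Im(S) = -2.511 VAR.
Step 9 — Apparent power: |S| = 5.349 VA.
Step 10 — Power factor: PF = P/|S| = 0.883 (leading).

(a) P = 4.723 W  (b) Q = -2.511 VAR  (c) S = 5.349 VA  (d) PF = 0.883 (leading)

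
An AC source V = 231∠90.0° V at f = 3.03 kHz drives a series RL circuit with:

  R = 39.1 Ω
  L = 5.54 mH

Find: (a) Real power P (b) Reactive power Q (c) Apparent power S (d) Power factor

Step 1 — Angular frequency: ω = 2π·f = 2π·3030 = 1.904e+04 rad/s.
Step 2 — Component impedances:
  R: Z = R = 39.1 Ω
  L: Z = jωL = j·1.904e+04·0.00554 = 0 + j105.5 Ω
Step 3 — Series combination: Z_total = R + L = 39.1 + j105.5 Ω = 112.5∠69.7° Ω.
Step 4 — Source phasor: V = 231∠90.0° V = 0 + j231 V.
Step 5 — Current: I = V / Z = 1.926 + j0.7138 A = 2.054∠20.3° A.
Step 6 — Complex power: S = V·I* = 164.9 + j444.8 VA.
Step 7 — Real power: P = Re(S) = 164.9 W.
Step 8 — Reactive power: Q = Im(S) = 444.8 VAR.
Step 9 — Apparent power: |S| = 474.4 VA.
Step 10 — Power factor: PF = P/|S| = 0.3476 (lagging).

(a) P = 164.9 W  (b) Q = 444.8 VAR  (c) S = 474.4 VA  (d) PF = 0.3476 (lagging)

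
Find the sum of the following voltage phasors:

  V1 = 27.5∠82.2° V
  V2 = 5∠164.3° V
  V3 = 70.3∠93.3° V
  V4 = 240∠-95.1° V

Step 1 — Convert each phasor to rectangular form:
  V1 = 27.5·(cos(82.2°) + j·sin(82.2°)) = 3.732 + j27.25 V
  V2 = 5·(cos(164.3°) + j·sin(164.3°)) = -4.813 + j1.353 V
  V3 = 70.3·(cos(93.3°) + j·sin(93.3°)) = -4.047 + j70.18 V
  V4 = 240·(cos(-95.1°) + j·sin(-95.1°)) = -21.33 - j239 V
Step 2 — Sum components: V_total = -26.46 - j140.3 V.
Step 3 — Convert to polar: |V_total| = 142.7 V, ∠V_total = -100.7°.

V_total = 142.7∠-100.7° V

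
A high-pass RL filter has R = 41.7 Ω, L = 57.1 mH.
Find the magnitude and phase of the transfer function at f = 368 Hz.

Step 1 — Angular frequency: ω = 2π·368 = 2312 rad/s.
Step 2 — Transfer function: H(jω) = jωL/(R + jωL).
Step 3 — Numerator jωL = j·132; denominator R + jωL = 41.7 + j132.
Step 4 — H = 0.9093 + j0.2872.
Step 5 — Magnitude: |H| = 0.9536 (-0.4 dB); phase: φ = 17.5°.

|H| = 0.9536 (-0.4 dB), φ = 17.5°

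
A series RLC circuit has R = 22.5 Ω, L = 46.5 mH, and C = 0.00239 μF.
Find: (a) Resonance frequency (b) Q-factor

Step 1 — Resonance condition Im(Z)=0 gives ω₀ = 1/√(LC).
Step 2 — ω₀ = 1/√(0.0465·2.39e-09) = 9.486e+04 rad/s.
Step 3 — f₀ = ω₀/(2π) = 1.51e+04 Hz.
Step 4 — Series Q: Q = ω₀L/R = 9.486e+04·0.0465/22.5 = 196.

(a) f₀ = 1.51e+04 Hz  (b) Q = 196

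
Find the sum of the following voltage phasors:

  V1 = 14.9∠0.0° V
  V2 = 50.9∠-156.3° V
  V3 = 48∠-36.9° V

Step 1 — Convert each phasor to rectangular form:
  V1 = 14.9·(cos(0.0°) + j·sin(0.0°)) = 14.9 V
  V2 = 50.9·(cos(-156.3°) + j·sin(-156.3°)) = -46.61 - j20.46 V
  V3 = 48·(cos(-36.9°) + j·sin(-36.9°)) = 38.38 - j28.82 V
Step 2 — Sum components: V_total = 6.678 - j49.28 V.
Step 3 — Convert to polar: |V_total| = 49.73 V, ∠V_total = -82.3°.

V_total = 49.73∠-82.3° V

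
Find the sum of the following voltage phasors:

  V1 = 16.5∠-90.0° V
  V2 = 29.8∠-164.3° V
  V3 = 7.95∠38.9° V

Step 1 — Convert each phasor to rectangular form:
  V1 = 16.5·(cos(-90.0°) + j·sin(-90.0°)) = 0 - j16.5 V
  V2 = 29.8·(cos(-164.3°) + j·sin(-164.3°)) = -28.69 - j8.064 V
  V3 = 7.95·(cos(38.9°) + j·sin(38.9°)) = 6.187 + j4.992 V
Step 2 — Sum components: V_total = -22.5 - j19.57 V.
Step 3 — Convert to polar: |V_total| = 29.82 V, ∠V_total = -139.0°.

V_total = 29.82∠-139.0° V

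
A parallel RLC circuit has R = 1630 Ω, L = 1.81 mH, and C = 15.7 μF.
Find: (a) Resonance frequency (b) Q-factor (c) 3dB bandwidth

Step 1 — Resonance: ω₀ = 1/√(LC) = 1/√(0.00181·1.57e-05) = 5932 rad/s.
Step 2 — f₀ = ω₀/(2π) = 944.1 Hz.
Step 3 — Parallel Q: Q = R/(ω₀L) = 1630/(5932·0.00181) = 151.8.
Step 4 — Bandwidth: Δω = ω₀/Q = 39.08 rad/s; BW = Δω/(2π) = 6.219 Hz.

(a) f₀ = 944.1 Hz  (b) Q = 151.8  (c) BW = 6.219 Hz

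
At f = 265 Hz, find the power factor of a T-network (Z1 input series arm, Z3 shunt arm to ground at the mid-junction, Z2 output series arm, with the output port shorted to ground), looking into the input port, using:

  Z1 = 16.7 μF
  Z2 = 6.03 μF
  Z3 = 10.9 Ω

Step 1 — Angular frequency: ω = 2π·f = 2π·265 = 1665 rad/s.
Step 2 — Component impedances:
  Z1: Z = 1/(jωC) = -j/(ω·C) = 0 - j35.96 Ω
  Z2: Z = 1/(jωC) = -j/(ω·C) = 0 - j99.6 Ω
  Z3: Z = R = 10.9 Ω
Step 3 — With the output port shorted to ground, the output series arm Z2 runs from the junction to ground; the shunt arm Z3 also runs from the junction to ground. They appear in parallel: Z3 || Z2 = 10.77 - j1.179 Ω.
Step 4 — Series with input arm Z1: Z_in = Z1 + (Z3 || Z2) = 10.77 - j37.14 Ω = 38.67∠-73.8° Ω.
Step 5 — Power factor: PF = cos(φ) = Re(Z)/|Z| = 10.77/38.67 = 0.2785.
Step 6 — Type: Im(Z) = -37.14 ⇒ leading (phase φ = -73.8°).

PF = 0.2785 (leading, φ = -73.8°)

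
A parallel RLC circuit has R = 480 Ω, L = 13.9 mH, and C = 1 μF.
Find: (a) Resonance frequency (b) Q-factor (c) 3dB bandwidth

Step 1 — Resonance: ω₀ = 1/√(LC) = 1/√(0.0139·1e-06) = 8482 rad/s.
Step 2 — f₀ = ω₀/(2π) = 1350 Hz.
Step 3 — Parallel Q: Q = R/(ω₀L) = 480/(8482·0.0139) = 4.071.
Step 4 — Bandwidth: Δω = ω₀/Q = 2083 rad/s; BW = Δω/(2π) = 331.6 Hz.

(a) f₀ = 1350 Hz  (b) Q = 4.071  (c) BW = 331.6 Hz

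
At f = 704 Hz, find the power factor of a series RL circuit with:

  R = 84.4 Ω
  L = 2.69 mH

Step 1 — Angular frequency: ω = 2π·f = 2π·704 = 4423 rad/s.
Step 2 — Component impedances:
  R: Z = R = 84.4 Ω
  L: Z = jωL = j·4423·0.00269 = 0 + j11.9 Ω
Step 3 — Series combination: Z_total = R + L = 84.4 + j11.9 Ω = 85.23∠8.0° Ω.
Step 4 — Power factor: PF = cos(φ) = Re(Z)/|Z| = 84.4/85.235 = 0.9902.
Step 5 — Type: Im(Z) = 11.9 ⇒ lagging (phase φ = 8.0°).

PF = 0.9902 (lagging, φ = 8.0°)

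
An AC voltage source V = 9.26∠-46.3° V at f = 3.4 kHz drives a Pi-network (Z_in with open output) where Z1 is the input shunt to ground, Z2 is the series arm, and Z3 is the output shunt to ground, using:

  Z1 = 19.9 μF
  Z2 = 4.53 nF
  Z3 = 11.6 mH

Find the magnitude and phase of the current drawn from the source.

Step 1 — Angular frequency: ω = 2π·f = 2π·3400 = 2.136e+04 rad/s.
Step 2 — Component impedances:
  Z1: Z = 1/(jωC) = -j/(ω·C) = 0 - j2.352 Ω
  Z2: Z = 1/(jωC) = -j/(ω·C) = 0 - j1.033e+04 Ω
  Z3: Z = jωL = j·2.136e+04·0.0116 = 0 + j247.8 Ω
Step 3 — With open output, the series arm Z2 and the output shunt Z3 appear in series to ground: Z2 + Z3 = 0 - j1.009e+04 Ω.
Step 4 — Parallel with input shunt Z1: Z_in = Z1 || (Z2 + Z3) = 0 - j2.352 Ω = 2.352∠-90.0° Ω.
Step 5 — Source phasor: V = 9.26∠-46.3° V = 6.398 - j6.695 V.
Step 6 — Ohm's law: I = V / Z_total = (6.398 - j6.695) / (0 - j2.352) = 2.847 + j2.72 A.
Step 7 — Convert to polar: |I| = 3.938 A, ∠I = 43.7°.

I = 3.938∠43.7° A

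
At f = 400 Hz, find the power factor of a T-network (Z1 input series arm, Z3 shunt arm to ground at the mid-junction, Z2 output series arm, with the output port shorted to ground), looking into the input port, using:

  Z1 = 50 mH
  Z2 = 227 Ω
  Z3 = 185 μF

Step 1 — Angular frequency: ω = 2π·f = 2π·400 = 2513 rad/s.
Step 2 — Component impedances:
  Z1: Z = jωL = j·2513·0.05 = 0 + j125.7 Ω
  Z2: Z = R = 227 Ω
  Z3: Z = 1/(jωC) = -j/(ω·C) = 0 - j2.151 Ω
Step 3 — With the output port shorted to ground, the output series arm Z2 runs from the junction to ground; the shunt arm Z3 also runs from the junction to ground. They appear in parallel: Z3 || Z2 = 0.02038 - j2.151 Ω.
Step 4 — Series with input arm Z1: Z_in = Z1 + (Z3 || Z2) = 0.02038 + j123.5 Ω = 123.5∠90.0° Ω.
Step 5 — Power factor: PF = cos(φ) = Re(Z)/|Z| = 0.02038/123.5 = 0.000165.
Step 6 — Type: Im(Z) = 123.5 ⇒ lagging (phase φ = 90.0°).

PF = 0.000165 (lagging, φ = 90.0°)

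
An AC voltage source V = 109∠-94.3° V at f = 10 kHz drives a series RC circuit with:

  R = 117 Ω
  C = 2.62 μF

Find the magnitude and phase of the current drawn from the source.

Step 1 — Angular frequency: ω = 2π·f = 2π·1e+04 = 6.283e+04 rad/s.
Step 2 — Component impedances:
  R: Z = R = 117 Ω
  C: Z = 1/(jωC) = -j/(ω·C) = 0 - j6.075 Ω
Step 3 — Series combination: Z_total = R + C = 117 - j6.075 Ω = 117.2∠-3.0° Ω.
Step 4 — Source phasor: V = 109∠-94.3° V = -8.173 - j108.7 V.
Step 5 — Ohm's law: I = V / Z_total = (-8.173 - j108.7) / (117 - j6.075) = -0.02156 - j0.9301 A.
Step 6 — Convert to polar: |I| = 0.9304 A, ∠I = -91.3°.

I = 0.9304∠-91.3° A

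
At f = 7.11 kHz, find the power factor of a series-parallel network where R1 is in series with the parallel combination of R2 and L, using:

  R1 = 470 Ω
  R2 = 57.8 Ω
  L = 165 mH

Step 1 — Angular frequency: ω = 2π·f = 2π·7110 = 4.467e+04 rad/s.
Step 2 — Component impedances:
  R1: Z = R = 470 Ω
  R2: Z = R = 57.8 Ω
  L: Z = jωL = j·4.467e+04·0.165 = 0 + j7371 Ω
Step 3 — Parallel branch: R2 || L = 1/(1/R2 + 1/L) = 57.8 + j0.4532 Ω.
Step 4 — Series with R1: Z_total = R1 + (R2 || L) = 527.8 + j0.4532 Ω = 527.8∠0.0° Ω.
Step 5 — Power factor: PF = cos(φ) = Re(Z)/|Z| = 527.8/527.8 = 1.
Step 6 — Type: Im(Z) = 0.4532 ⇒ lagging (phase φ = 0.0°).

PF = 1 (lagging, φ = 0.0°)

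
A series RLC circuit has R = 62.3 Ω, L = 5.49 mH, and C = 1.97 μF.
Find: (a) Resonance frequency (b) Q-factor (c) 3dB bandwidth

Step 1 — Resonance: ω₀ = 1/√(LC) = 1/√(0.00549·1.97e-06) = 9616 rad/s.
Step 2 — f₀ = ω₀/(2π) = 1530 Hz.
Step 3 — Series Q: Q = ω₀L/R = 9616·0.00549/62.3 = 0.8474.
Step 4 — Bandwidth: Δω = ω₀/Q = 1.135e+04 rad/s; BW = Δω/(2π) = 1806 Hz.

(a) f₀ = 1530 Hz  (b) Q = 0.8474  (c) BW = 1806 Hz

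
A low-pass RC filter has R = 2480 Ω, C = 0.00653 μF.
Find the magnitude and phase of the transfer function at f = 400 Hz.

Step 1 — Angular frequency: ω = 2π·400 = 2513 rad/s.
Step 2 — Transfer function: H(jω) = 1/(1 + jωRC).
Step 3 — Denominator: 1 + jωRC = 1 + j·2513·2480·6.53e-09 = 1 + j0.0407.
Step 4 — H = 0.9983 - j0.04063.
Step 5 — Magnitude: |H| = 0.9992 (-0.0 dB); phase: φ = -2.3°.

|H| = 0.9992 (-0.0 dB), φ = -2.3°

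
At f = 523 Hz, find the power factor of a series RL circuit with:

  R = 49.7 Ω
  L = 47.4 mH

Step 1 — Angular frequency: ω = 2π·f = 2π·523 = 3286 rad/s.
Step 2 — Component impedances:
  R: Z = R = 49.7 Ω
  L: Z = jωL = j·3286·0.0474 = 0 + j155.8 Ω
Step 3 — Series combination: Z_total = R + L = 49.7 + j155.8 Ω = 163.5∠72.3° Ω.
Step 4 — Power factor: PF = cos(φ) = Re(Z)/|Z| = 49.7/163.5 = 0.304.
Step 5 — Type: Im(Z) = 155.8 ⇒ lagging (phase φ = 72.3°).

PF = 0.304 (lagging, φ = 72.3°)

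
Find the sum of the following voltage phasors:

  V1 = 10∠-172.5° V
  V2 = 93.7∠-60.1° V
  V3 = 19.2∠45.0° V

Step 1 — Convert each phasor to rectangular form:
  V1 = 10·(cos(-172.5°) + j·sin(-172.5°)) = -9.914 - j1.305 V
  V2 = 93.7·(cos(-60.1°) + j·sin(-60.1°)) = 46.71 - j81.23 V
  V3 = 19.2·(cos(45.0°) + j·sin(45.0°)) = 13.58 + j13.58 V
Step 2 — Sum components: V_total = 50.37 - j68.96 V.
Step 3 — Convert to polar: |V_total| = 85.39 V, ∠V_total = -53.9°.

V_total = 85.39∠-53.9° V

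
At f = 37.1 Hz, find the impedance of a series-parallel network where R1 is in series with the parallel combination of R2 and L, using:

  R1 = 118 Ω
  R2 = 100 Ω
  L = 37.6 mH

Step 1 — Angular frequency: ω = 2π·f = 2π·37.1 = 233.1 rad/s.
Step 2 — Component impedances:
  R1: Z = R = 118 Ω
  R2: Z = R = 100 Ω
  L: Z = jωL = j·233.1·0.0376 = 0 + j8.765 Ω
Step 3 — Parallel branch: R2 || L = 1/(1/R2 + 1/L) = 0.7624 + j8.698 Ω.
Step 4 — Series with R1: Z_total = R1 + (R2 || L) = 118.8 + j8.698 Ω = 119.1∠4.2° Ω.

Z = 118.8 + j8.698 Ω = 119.1∠4.2° Ω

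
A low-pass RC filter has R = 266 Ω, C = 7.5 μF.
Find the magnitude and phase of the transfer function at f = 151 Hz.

Step 1 — Angular frequency: ω = 2π·151 = 948.8 rad/s.
Step 2 — Transfer function: H(jω) = 1/(1 + jωRC).
Step 3 — Denominator: 1 + jωRC = 1 + j·948.8·266·7.5e-06 = 1 + j1.893.
Step 4 — H = 0.2182 - j0.413.
Step 5 — Magnitude: |H| = 0.4671 (-6.6 dB); phase: φ = -62.2°.

|H| = 0.4671 (-6.6 dB), φ = -62.2°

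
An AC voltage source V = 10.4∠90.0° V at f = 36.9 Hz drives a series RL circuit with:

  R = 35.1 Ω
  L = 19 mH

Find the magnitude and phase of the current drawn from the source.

Step 1 — Angular frequency: ω = 2π·f = 2π·36.9 = 231.8 rad/s.
Step 2 — Component impedances:
  R: Z = R = 35.1 Ω
  L: Z = jωL = j·231.8·0.019 = 0 + j4.405 Ω
Step 3 — Series combination: Z_total = R + L = 35.1 + j4.405 Ω = 35.38∠7.2° Ω.
Step 4 — Source phasor: V = 10.4∠90.0° V = 0 + j10.4 V.
Step 5 — Ohm's law: I = V / Z_total = (0 + j10.4) / (35.1 + j4.405) = 0.03661 + j0.2917 A.
Step 6 — Convert to polar: |I| = 0.294 A, ∠I = 82.8°.

I = 0.294∠82.8° A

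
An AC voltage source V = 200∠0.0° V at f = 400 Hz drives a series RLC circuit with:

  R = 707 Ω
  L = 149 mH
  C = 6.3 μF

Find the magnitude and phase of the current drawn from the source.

Step 1 — Angular frequency: ω = 2π·f = 2π·400 = 2513 rad/s.
Step 2 — Component impedances:
  R: Z = R = 707 Ω
  L: Z = jωL = j·2513·0.149 = 0 + j374.5 Ω
  C: Z = 1/(jωC) = -j/(ω·C) = 0 - j63.16 Ω
Step 3 — Series combination: Z_total = R + L + C = 707 + j311.3 Ω = 772.5∠23.8° Ω.
Step 4 — Source phasor: V = 200∠0.0° V = 200 V.
Step 5 — Ohm's law: I = V / Z_total = (200) / (707 + j311.3) = 0.2369 - j0.1043 A.
Step 6 — Convert to polar: |I| = 0.2589 A, ∠I = -23.8°.

I = 0.2589∠-23.8° A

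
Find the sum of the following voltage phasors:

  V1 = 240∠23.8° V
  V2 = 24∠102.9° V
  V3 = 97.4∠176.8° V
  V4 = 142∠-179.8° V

Step 1 — Convert each phasor to rectangular form:
  V1 = 240·(cos(23.8°) + j·sin(23.8°)) = 219.6 + j96.85 V
  V2 = 24·(cos(102.9°) + j·sin(102.9°)) = -5.358 + j23.39 V
  V3 = 97.4·(cos(176.8°) + j·sin(176.8°)) = -97.25 + j5.437 V
  V4 = 142·(cos(-179.8°) + j·sin(-179.8°)) = -142 - j0.4957 V
Step 2 — Sum components: V_total = -25.01 + j125.2 V.
Step 3 — Convert to polar: |V_total| = 127.7 V, ∠V_total = 101.3°.

V_total = 127.7∠101.3° V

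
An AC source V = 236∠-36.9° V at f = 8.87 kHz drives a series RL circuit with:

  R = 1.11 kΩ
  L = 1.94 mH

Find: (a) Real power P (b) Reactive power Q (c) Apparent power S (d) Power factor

Step 1 — Angular frequency: ω = 2π·f = 2π·8870 = 5.573e+04 rad/s.
Step 2 — Component impedances:
  R: Z = R = 1110 Ω
  L: Z = jωL = j·5.573e+04·0.00194 = 0 + j108.1 Ω
Step 3 — Series combination: Z_total = R + L = 1110 + j108.1 Ω = 1115∠5.6° Ω.
Step 4 — Source phasor: V = 236∠-36.9° V = 188.7 - j141.7 V.
Step 5 — Current: I = V / Z = 0.1561 - j0.1429 A = 0.2116∠-42.5° A.
Step 6 — Complex power: S = V·I* = 49.7 + j4.842 VA.
Step 7 — Real power: P = Re(S) = 49.7 W.
Step 8 — Reactive power: Q = Im(S) = 4.842 VAR.
Step 9 — Apparent power: |S| = 49.94 VA.
Step 10 — Power factor: PF = P/|S| = 0.9953 (lagging).

(a) P = 49.7 W  (b) Q = 4.842 VAR  (c) S = 49.94 VA  (d) PF = 0.9953 (lagging)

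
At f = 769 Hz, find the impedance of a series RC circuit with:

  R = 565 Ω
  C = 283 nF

Step 1 — Angular frequency: ω = 2π·f = 2π·769 = 4832 rad/s.
Step 2 — Component impedances:
  R: Z = R = 565 Ω
  C: Z = 1/(jωC) = -j/(ω·C) = 0 - j731.3 Ω
Step 3 — Series combination: Z_total = R + C = 565 - j731.3 Ω = 924.2∠-52.3° Ω.

Z = 565 - j731.3 Ω = 924.2∠-52.3° Ω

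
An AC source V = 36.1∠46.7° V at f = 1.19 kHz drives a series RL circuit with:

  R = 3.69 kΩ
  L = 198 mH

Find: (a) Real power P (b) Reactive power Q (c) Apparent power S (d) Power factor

Step 1 — Angular frequency: ω = 2π·f = 2π·1190 = 7477 rad/s.
Step 2 — Component impedances:
  R: Z = R = 3690 Ω
  L: Z = jωL = j·7477·0.198 = 0 + j1480 Ω
Step 3 — Series combination: Z_total = R + L = 3690 + j1480 Ω = 3976∠21.9° Ω.
Step 4 — Source phasor: V = 36.1∠46.7° V = 24.76 + j26.27 V.
Step 5 — Current: I = V / Z = 0.00824 + j0.003814 A = 0.00908∠24.8° A.
Step 6 — Complex power: S = V·I* = 0.3042 + j0.122 VA.
Step 7 — Real power: P = Re(S) = 0.3042 W.
Step 8 — Reactive power: Q = Im(S) = 0.122 VAR.
Step 9 — Apparent power: |S| = 0.3278 VA.
Step 10 — Power factor: PF = P/|S| = 0.9281 (lagging).

(a) P = 0.3042 W  (b) Q = 0.122 VAR  (c) S = 0.3278 VA  (d) PF = 0.9281 (lagging)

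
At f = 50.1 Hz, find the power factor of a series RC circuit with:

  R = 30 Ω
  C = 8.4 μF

Step 1 — Angular frequency: ω = 2π·f = 2π·50.1 = 314.8 rad/s.
Step 2 — Component impedances:
  R: Z = R = 30 Ω
  C: Z = 1/(jωC) = -j/(ω·C) = 0 - j378.2 Ω
Step 3 — Series combination: Z_total = R + C = 30 - j378.2 Ω = 379.4∠-85.5° Ω.
Step 4 — Power factor: PF = cos(φ) = Re(Z)/|Z| = 30/379.37 = 0.07908.
Step 5 — Type: Im(Z) = -378.2 ⇒ leading (phase φ = -85.5°).

PF = 0.07908 (leading, φ = -85.5°)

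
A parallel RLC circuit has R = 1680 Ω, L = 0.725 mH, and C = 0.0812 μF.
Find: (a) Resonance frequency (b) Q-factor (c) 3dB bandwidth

Step 1 — Resonance: ω₀ = 1/√(LC) = 1/√(0.000725·8.12e-08) = 1.303e+05 rad/s.
Step 2 — f₀ = ω₀/(2π) = 2.074e+04 Hz.
Step 3 — Parallel Q: Q = R/(ω₀L) = 1680/(1.303e+05·0.000725) = 17.78.
Step 4 — Bandwidth: Δω = ω₀/Q = 7331 rad/s; BW = Δω/(2π) = 1167 Hz.

(a) f₀ = 2.074e+04 Hz  (b) Q = 17.78  (c) BW = 1167 Hz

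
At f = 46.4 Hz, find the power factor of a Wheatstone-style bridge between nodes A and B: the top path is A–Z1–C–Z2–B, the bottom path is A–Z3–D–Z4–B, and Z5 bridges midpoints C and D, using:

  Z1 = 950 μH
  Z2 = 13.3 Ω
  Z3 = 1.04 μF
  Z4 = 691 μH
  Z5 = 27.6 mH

Step 1 — Angular frequency: ω = 2π·f = 2π·46.4 = 291.5 rad/s.
Step 2 — Component impedances:
  Z1: Z = jωL = j·291.5·0.00095 = 0 + j0.277 Ω
  Z2: Z = R = 13.3 Ω
  Z3: Z = 1/(jωC) = -j/(ω·C) = 0 - j3298 Ω
  Z4: Z = jωL = j·291.5·0.000691 = 0 + j0.2015 Ω
  Z5: Z = jωL = j·291.5·0.0276 = 0 + j8.046 Ω
Step 3 — Bridge requires nodal analysis (the Z5 bridge couples midpoints C and D, so the two paths cannot be reduced to a simple series/parallel combination). Setting node B to ground and injecting 1 A at node A, the 3-node admittance system at A, C, D solves to V_A = Z_AB = 3.708 + j6.241 Ω = 7.259∠59.3° Ω.
Step 4 — Power factor: PF = cos(φ) = Re(Z)/|Z| = 3.7076/7.2594 = 0.5107.
Step 5 — Type: Im(Z) = 6.241 ⇒ lagging (phase φ = 59.3°).

PF = 0.5107 (lagging, φ = 59.3°)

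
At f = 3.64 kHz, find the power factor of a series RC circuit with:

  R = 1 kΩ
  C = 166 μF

Step 1 — Angular frequency: ω = 2π·f = 2π·3640 = 2.287e+04 rad/s.
Step 2 — Component impedances:
  R: Z = R = 1000 Ω
  C: Z = 1/(jωC) = -j/(ω·C) = 0 - j0.2634 Ω
Step 3 — Series combination: Z_total = R + C = 1000 - j0.2634 Ω = 1000∠-0.0° Ω.
Step 4 — Power factor: PF = cos(φ) = Re(Z)/|Z| = 1000/1000 = 1.
Step 5 — Type: Im(Z) = -0.2634 ⇒ leading (phase φ = -0.0°).

PF = 1 (leading, φ = -0.0°)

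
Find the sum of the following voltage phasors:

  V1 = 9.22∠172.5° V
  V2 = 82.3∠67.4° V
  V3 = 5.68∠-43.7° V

Step 1 — Convert each phasor to rectangular form:
  V1 = 9.22·(cos(172.5°) + j·sin(172.5°)) = -9.141 + j1.203 V
  V2 = 82.3·(cos(67.4°) + j·sin(67.4°)) = 31.63 + j75.98 V
  V3 = 5.68·(cos(-43.7°) + j·sin(-43.7°)) = 4.106 - j3.924 V
Step 2 — Sum components: V_total = 26.59 + j73.26 V.
Step 3 — Convert to polar: |V_total| = 77.94 V, ∠V_total = 70.0°.

V_total = 77.94∠70.0° V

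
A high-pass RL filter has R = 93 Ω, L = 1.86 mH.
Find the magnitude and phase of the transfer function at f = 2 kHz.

Step 1 — Angular frequency: ω = 2π·2000 = 1.257e+04 rad/s.
Step 2 — Transfer function: H(jω) = jωL/(R + jωL).
Step 3 — Numerator jωL = j·23.37; denominator R + jωL = 93 + j23.37.
Step 4 — H = 0.05941 + j0.2364.
Step 5 — Magnitude: |H| = 0.2437 (-12.3 dB); phase: φ = 75.9°.

|H| = 0.2437 (-12.3 dB), φ = 75.9°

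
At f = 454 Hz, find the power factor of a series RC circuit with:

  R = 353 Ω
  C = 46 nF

Step 1 — Angular frequency: ω = 2π·f = 2π·454 = 2853 rad/s.
Step 2 — Component impedances:
  R: Z = R = 353 Ω
  C: Z = 1/(jωC) = -j/(ω·C) = 0 - j7621 Ω
Step 3 — Series combination: Z_total = R + C = 353 - j7621 Ω = 7629∠-87.3° Ω.
Step 4 — Power factor: PF = cos(φ) = Re(Z)/|Z| = 353/7629 = 0.04627.
Step 5 — Type: Im(Z) = -7621 ⇒ leading (phase φ = -87.3°).

PF = 0.04627 (leading, φ = -87.3°)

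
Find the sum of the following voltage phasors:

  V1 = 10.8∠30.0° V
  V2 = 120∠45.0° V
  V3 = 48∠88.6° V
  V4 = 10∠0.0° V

Step 1 — Convert each phasor to rectangular form:
  V1 = 10.8·(cos(30.0°) + j·sin(30.0°)) = 9.353 + j5.4 V
  V2 = 120·(cos(45.0°) + j·sin(45.0°)) = 84.85 + j84.85 V
  V3 = 48·(cos(88.6°) + j·sin(88.6°)) = 1.173 + j47.99 V
  V4 = 10·(cos(0.0°) + j·sin(0.0°)) = 10 V
Step 2 — Sum components: V_total = 105.4 + j138.2 V.
Step 3 — Convert to polar: |V_total| = 173.8 V, ∠V_total = 52.7°.

V_total = 173.8∠52.7° V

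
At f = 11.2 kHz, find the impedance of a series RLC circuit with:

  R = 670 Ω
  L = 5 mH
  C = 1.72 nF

Step 1 — Angular frequency: ω = 2π·f = 2π·1.12e+04 = 7.037e+04 rad/s.
Step 2 — Component impedances:
  R: Z = R = 670 Ω
  L: Z = jωL = j·7.037e+04·0.005 = 0 + j351.9 Ω
  C: Z = 1/(jωC) = -j/(ω·C) = 0 - j8262 Ω
Step 3 — Series combination: Z_total = R + L + C = 670 - j7910 Ω = 7938∠-85.2° Ω.

Z = 670 - j7910 Ω = 7938∠-85.2° Ω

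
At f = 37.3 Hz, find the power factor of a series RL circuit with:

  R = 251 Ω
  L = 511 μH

Step 1 — Angular frequency: ω = 2π·f = 2π·37.3 = 234.4 rad/s.
Step 2 — Component impedances:
  R: Z = R = 251 Ω
  L: Z = jωL = j·234.4·0.000511 = 0 + j0.1198 Ω
Step 3 — Series combination: Z_total = R + L = 251 + j0.1198 Ω = 251∠0.0° Ω.
Step 4 — Power factor: PF = cos(φ) = Re(Z)/|Z| = 251/251 = 1.
Step 5 — Type: Im(Z) = 0.1198 ⇒ lagging (phase φ = 0.0°).

PF = 1 (lagging, φ = 0.0°)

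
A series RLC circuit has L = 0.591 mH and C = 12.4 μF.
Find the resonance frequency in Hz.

Step 1 — Resonance condition Im(Z)=0 gives ω₀ = 1/√(LC).
Step 2 — ω₀ = 1/√(0.000591·1.24e-05) = 1.168e+04 rad/s.
Step 3 — f₀ = ω₀/(2π) = 1859 Hz.

f₀ = 1859 Hz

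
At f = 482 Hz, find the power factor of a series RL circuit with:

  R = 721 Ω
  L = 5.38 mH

Step 1 — Angular frequency: ω = 2π·f = 2π·482 = 3028 rad/s.
Step 2 — Component impedances:
  R: Z = R = 721 Ω
  L: Z = jωL = j·3028·0.00538 = 0 + j16.29 Ω
Step 3 — Series combination: Z_total = R + L = 721 + j16.29 Ω = 721.2∠1.3° Ω.
Step 4 — Power factor: PF = cos(φ) = Re(Z)/|Z| = 721/721.2 = 0.9997.
Step 5 — Type: Im(Z) = 16.29 ⇒ lagging (phase φ = 1.3°).

PF = 0.9997 (lagging, φ = 1.3°)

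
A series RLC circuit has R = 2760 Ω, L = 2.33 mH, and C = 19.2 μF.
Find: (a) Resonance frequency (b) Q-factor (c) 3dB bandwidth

Step 1 — Resonance: ω₀ = 1/√(LC) = 1/√(0.00233·1.92e-05) = 4728 rad/s.
Step 2 — f₀ = ω₀/(2π) = 752.5 Hz.
Step 3 — Series Q: Q = ω₀L/R = 4728·0.00233/2760 = 0.003991.
Step 4 — Bandwidth: Δω = ω₀/Q = 1.185e+06 rad/s; BW = Δω/(2π) = 1.885e+05 Hz.

(a) f₀ = 752.5 Hz  (b) Q = 0.003991  (c) BW = 1.885e+05 Hz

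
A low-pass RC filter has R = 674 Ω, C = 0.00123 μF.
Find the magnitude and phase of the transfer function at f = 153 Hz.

Step 1 — Angular frequency: ω = 2π·153 = 961.3 rad/s.
Step 2 — Transfer function: H(jω) = 1/(1 + jωRC).
Step 3 — Denominator: 1 + jωRC = 1 + j·961.3·674·1.23e-09 = 1 + j0.000797.
Step 4 — H = 1 - j0.000797.
Step 5 — Magnitude: |H| = 1 (-0.0 dB); phase: φ = -0.0°.

|H| = 1 (-0.0 dB), φ = -0.0°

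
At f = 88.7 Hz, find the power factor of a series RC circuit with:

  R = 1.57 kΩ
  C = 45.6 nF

Step 1 — Angular frequency: ω = 2π·f = 2π·88.7 = 557.3 rad/s.
Step 2 — Component impedances:
  R: Z = R = 1570 Ω
  C: Z = 1/(jωC) = -j/(ω·C) = 0 - j3.935e+04 Ω
Step 3 — Series combination: Z_total = R + C = 1570 - j3.935e+04 Ω = 3.938e+04∠-87.7° Ω.
Step 4 — Power factor: PF = cos(φ) = Re(Z)/|Z| = 1570/3.938e+04 = 0.03987.
Step 5 — Type: Im(Z) = -3.935e+04 ⇒ leading (phase φ = -87.7°).

PF = 0.03987 (leading, φ = -87.7°)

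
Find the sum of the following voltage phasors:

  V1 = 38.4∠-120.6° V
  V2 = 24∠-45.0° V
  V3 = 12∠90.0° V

Step 1 — Convert each phasor to rectangular form:
  V1 = 38.4·(cos(-120.6°) + j·sin(-120.6°)) = -19.55 - j33.05 V
  V2 = 24·(cos(-45.0°) + j·sin(-45.0°)) = 16.97 - j16.97 V
  V3 = 12·(cos(90.0°) + j·sin(90.0°)) = 0 + j12 V
Step 2 — Sum components: V_total = -2.577 - j38.02 V.
Step 3 — Convert to polar: |V_total| = 38.11 V, ∠V_total = -93.9°.

V_total = 38.11∠-93.9° V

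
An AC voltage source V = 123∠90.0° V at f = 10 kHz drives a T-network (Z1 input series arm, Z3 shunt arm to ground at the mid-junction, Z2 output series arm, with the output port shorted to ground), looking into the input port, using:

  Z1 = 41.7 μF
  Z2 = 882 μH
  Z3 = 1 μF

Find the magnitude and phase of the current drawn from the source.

Step 1 — Angular frequency: ω = 2π·f = 2π·1e+04 = 6.283e+04 rad/s.
Step 2 — Component impedances:
  Z1: Z = 1/(jωC) = -j/(ω·C) = 0 - j0.3817 Ω
  Z2: Z = jωL = j·6.283e+04·0.000882 = 0 + j55.42 Ω
  Z3: Z = 1/(jωC) = -j/(ω·C) = 0 - j15.92 Ω
Step 3 — With the output port shorted to ground, the output series arm Z2 runs from the junction to ground; the shunt arm Z3 also runs from the junction to ground. They appear in parallel: Z3 || Z2 = 0 - j22.33 Ω.
Step 4 — Series with input arm Z1: Z_in = Z1 + (Z3 || Z2) = 0 - j22.71 Ω = 22.71∠-90.0° Ω.
Step 5 — Source phasor: V = 123∠90.0° V = 0 + j123 V.
Step 6 — Ohm's law: I = V / Z_total = (0 + j123) / (0 - j22.71) = -5.416 A.
Step 7 — Convert to polar: |I| = 5.416 A, ∠I = 180.0°.

I = 5.416∠180.0° A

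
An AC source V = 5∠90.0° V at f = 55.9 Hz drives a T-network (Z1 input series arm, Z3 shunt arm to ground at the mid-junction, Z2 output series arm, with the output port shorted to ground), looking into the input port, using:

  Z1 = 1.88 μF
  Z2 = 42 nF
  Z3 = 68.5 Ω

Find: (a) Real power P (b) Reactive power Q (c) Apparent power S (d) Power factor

Step 1 — Angular frequency: ω = 2π·f = 2π·55.9 = 351.2 rad/s.
Step 2 — Component impedances:
  Z1: Z = 1/(jωC) = -j/(ω·C) = 0 - j1514 Ω
  Z2: Z = 1/(jωC) = -j/(ω·C) = 0 - j6.779e+04 Ω
  Z3: Z = R = 68.5 Ω
Step 3 — With the output port shorted to ground, the output series arm Z2 runs from the junction to ground; the shunt arm Z3 also runs from the junction to ground. They appear in parallel: Z3 || Z2 = 68.5 - j0.06922 Ω.
Step 4 — Series with input arm Z1: Z_in = Z1 + (Z3 || Z2) = 68.5 - j1515 Ω = 1516∠-87.4° Ω.
Step 5 — Source phasor: V = 5∠90.0° V = 0 + j5 V.
Step 6 — Current: I = V / Z = -0.003295 + j0.000149 A = 0.003298∠177.4° A.
Step 7 — Complex power: S = V·I* = 0.0007451 - j0.01647 VA.
Step 8 — Real power: P = Re(S) = 0.0007451 W.
Step 9 — Reactive power: Q = Im(S) = -0.01647 VAR.
Step 10 — Apparent power: |S| = 0.01649 VA.
Step 11 — Power factor: PF = P/|S| = 0.04518 (leading).

(a) P = 0.0007451 W  (b) Q = -0.01647 VAR  (c) S = 0.01649 VA  (d) PF = 0.04518 (leading)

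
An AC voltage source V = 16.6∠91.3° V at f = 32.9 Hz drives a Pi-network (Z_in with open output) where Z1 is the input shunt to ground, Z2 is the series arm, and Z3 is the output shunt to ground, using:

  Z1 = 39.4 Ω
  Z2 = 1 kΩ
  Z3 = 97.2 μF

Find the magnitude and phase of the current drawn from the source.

Step 1 — Angular frequency: ω = 2π·f = 2π·32.9 = 206.7 rad/s.
Step 2 — Component impedances:
  Z1: Z = R = 39.4 Ω
  Z2: Z = R = 1000 Ω
  Z3: Z = 1/(jωC) = -j/(ω·C) = 0 - j49.77 Ω
Step 3 — With open output, the series arm Z2 and the output shunt Z3 appear in series to ground: Z2 + Z3 = 1000 - j49.77 Ω.
Step 4 — Parallel with input shunt Z1: Z_in = Z1 || (Z2 + Z3) = 37.91 - j0.07135 Ω = 37.91∠-0.1° Ω.
Step 5 — Source phasor: V = 16.6∠91.3° V = -0.3766 + j16.6 V.
Step 6 — Ohm's law: I = V / Z_total = (-0.3766 + j16.6) / (37.91 - j0.07135) = -0.01076 + j0.4377 A.
Step 7 — Convert to polar: |I| = 0.4379 A, ∠I = 91.4°.

I = 0.4379∠91.4° A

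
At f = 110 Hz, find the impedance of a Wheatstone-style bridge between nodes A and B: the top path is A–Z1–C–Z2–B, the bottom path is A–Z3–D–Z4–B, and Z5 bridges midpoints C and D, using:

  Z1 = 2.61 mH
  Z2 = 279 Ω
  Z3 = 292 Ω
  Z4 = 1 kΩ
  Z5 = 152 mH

Step 1 — Angular frequency: ω = 2π·f = 2π·110 = 691.2 rad/s.
Step 2 — Component impedances:
  Z1: Z = jωL = j·691.2·0.00261 = 0 + j1.804 Ω
  Z2: Z = R = 279 Ω
  Z3: Z = R = 292 Ω
  Z4: Z = R = 1000 Ω
  Z5: Z = jωL = j·691.2·0.152 = 0 + j105.1 Ω
Step 3 — Bridge requires nodal analysis (the Z5 bridge couples midpoints C and D, so the two paths cannot be reduced to a simple series/parallel combination). Setting node B to ground and injecting 1 A at node A, the 3-node admittance system at A, C, D solves to V_A = Z_AB = 220.2 + j5.871 Ω = 220.3∠1.5° Ω.

Z = 220.2 + j5.871 Ω = 220.3∠1.5° Ω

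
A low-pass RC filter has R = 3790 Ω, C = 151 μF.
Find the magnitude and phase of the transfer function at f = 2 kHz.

Step 1 — Angular frequency: ω = 2π·2000 = 1.257e+04 rad/s.
Step 2 — Transfer function: H(jω) = 1/(1 + jωRC).
Step 3 — Denominator: 1 + jωRC = 1 + j·1.257e+04·3790·0.000151 = 1 + j7192.
Step 4 — H = 1.934e-08 - j0.0001391.
Step 5 — Magnitude: |H| = 0.0001391 (-77.1 dB); phase: φ = -90.0°.

|H| = 0.0001391 (-77.1 dB), φ = -90.0°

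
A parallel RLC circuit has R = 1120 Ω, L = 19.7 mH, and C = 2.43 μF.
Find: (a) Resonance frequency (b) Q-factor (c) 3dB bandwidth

Step 1 — Resonance: ω₀ = 1/√(LC) = 1/√(0.0197·2.43e-06) = 4571 rad/s.
Step 2 — f₀ = ω₀/(2π) = 727.4 Hz.
Step 3 — Parallel Q: Q = R/(ω₀L) = 1120/(4571·0.0197) = 12.44.
Step 4 — Bandwidth: Δω = ω₀/Q = 367.4 rad/s; BW = Δω/(2π) = 58.48 Hz.

(a) f₀ = 727.4 Hz  (b) Q = 12.44  (c) BW = 58.48 Hz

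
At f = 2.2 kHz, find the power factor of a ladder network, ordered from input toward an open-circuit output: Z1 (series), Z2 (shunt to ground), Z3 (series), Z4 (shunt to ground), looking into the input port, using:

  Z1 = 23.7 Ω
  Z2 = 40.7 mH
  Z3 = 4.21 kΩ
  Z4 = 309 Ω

Step 1 — Angular frequency: ω = 2π·f = 2π·2200 = 1.382e+04 rad/s.
Step 2 — Component impedances:
  Z1: Z = R = 23.7 Ω
  Z2: Z = jωL = j·1.382e+04·0.0407 = 0 + j562.6 Ω
  Z3: Z = R = 4210 Ω
  Z4: Z = R = 309 Ω
Step 3 — Ladder network (open output): work backward from the far end, alternating series and parallel combinations. Z_in = 92.67 + j554 Ω = 561.7∠80.5° Ω.
Step 4 — Power factor: PF = cos(φ) = Re(Z)/|Z| = 92.67/561.7 = 0.165.
Step 5 — Type: Im(Z) = 554 ⇒ lagging (phase φ = 80.5°).

PF = 0.165 (lagging, φ = 80.5°)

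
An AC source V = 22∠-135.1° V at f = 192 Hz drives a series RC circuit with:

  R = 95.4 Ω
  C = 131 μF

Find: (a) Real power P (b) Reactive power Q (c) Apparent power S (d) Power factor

Step 1 — Angular frequency: ω = 2π·f = 2π·192 = 1206 rad/s.
Step 2 — Component impedances:
  R: Z = R = 95.4 Ω
  C: Z = 1/(jωC) = -j/(ω·C) = 0 - j6.328 Ω
Step 3 — Series combination: Z_total = R + C = 95.4 - j6.328 Ω = 95.61∠-3.8° Ω.
Step 4 — Source phasor: V = 22∠-135.1° V = -15.58 - j15.53 V.
Step 5 — Current: I = V / Z = -0.1519 - j0.1729 A = 0.2301∠-131.3° A.
Step 6 — Complex power: S = V·I* = 5.051 - j0.335 VA.
Step 7 — Real power: P = Re(S) = 5.051 W.
Step 8 — Reactive power: Q = Im(S) = -0.335 VAR.
Step 9 — Apparent power: |S| = 5.062 VA.
Step 10 — Power factor: PF = P/|S| = 0.9978 (leading).

(a) P = 5.051 W  (b) Q = -0.335 VAR  (c) S = 5.062 VA  (d) PF = 0.9978 (leading)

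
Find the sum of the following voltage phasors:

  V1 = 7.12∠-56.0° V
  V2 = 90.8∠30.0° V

Step 1 — Convert each phasor to rectangular form:
  V1 = 7.12·(cos(-56.0°) + j·sin(-56.0°)) = 3.981 - j5.903 V
  V2 = 90.8·(cos(30.0°) + j·sin(30.0°)) = 78.64 + j45.4 V
Step 2 — Sum components: V_total = 82.62 + j39.5 V.
Step 3 — Convert to polar: |V_total| = 91.57 V, ∠V_total = 25.6°.

V_total = 91.57∠25.6° V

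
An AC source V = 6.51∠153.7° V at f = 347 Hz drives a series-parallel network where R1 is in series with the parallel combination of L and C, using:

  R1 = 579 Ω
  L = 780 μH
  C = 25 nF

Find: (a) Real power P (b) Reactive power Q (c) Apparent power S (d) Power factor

Step 1 — Angular frequency: ω = 2π·f = 2π·347 = 2180 rad/s.
Step 2 — Component impedances:
  R1: Z = R = 579 Ω
  L: Z = jωL = j·2180·0.00078 = 0 + j1.701 Ω
  C: Z = 1/(jωC) = -j/(ω·C) = 0 - j1.835e+04 Ω
Step 3 — Parallel branch: L || C = 1/(1/L + 1/C) = 0 + j1.701 Ω.
Step 4 — Series with R1: Z_total = R1 + (L || C) = 579 + j1.701 Ω = 579∠0.2° Ω.
Step 5 — Source phasor: V = 6.51∠153.7° V = -5.836 + j2.884 V.
Step 6 — Current: I = V / Z = -0.01006 + j0.005011 A = 0.01124∠153.5° A.
Step 7 — Complex power: S = V·I* = 0.07319 + j0.000215 VA.
Step 8 — Real power: P = Re(S) = 0.07319 W.
Step 9 — Reactive power: Q = Im(S) = 0.000215 VAR.
Step 10 — Apparent power: |S| = 0.0732 VA.
Step 11 — Power factor: PF = P/|S| = 1 (lagging).

(a) P = 0.07319 W  (b) Q = 0.000215 VAR  (c) S = 0.0732 VA  (d) PF = 1 (lagging)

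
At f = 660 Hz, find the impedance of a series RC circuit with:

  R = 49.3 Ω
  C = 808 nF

Step 1 — Angular frequency: ω = 2π·f = 2π·660 = 4147 rad/s.
Step 2 — Component impedances:
  R: Z = R = 49.3 Ω
  C: Z = 1/(jωC) = -j/(ω·C) = 0 - j298.4 Ω
Step 3 — Series combination: Z_total = R + C = 49.3 - j298.4 Ω = 302.5∠-80.6° Ω.

Z = 49.3 - j298.4 Ω = 302.5∠-80.6° Ω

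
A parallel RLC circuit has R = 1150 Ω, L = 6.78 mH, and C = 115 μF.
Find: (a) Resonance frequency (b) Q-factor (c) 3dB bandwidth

Step 1 — Resonance: ω₀ = 1/√(LC) = 1/√(0.00678·0.000115) = 1132 rad/s.
Step 2 — f₀ = ω₀/(2π) = 180.2 Hz.
Step 3 — Parallel Q: Q = R/(ω₀L) = 1150/(1132·0.00678) = 149.8.
Step 4 — Bandwidth: Δω = ω₀/Q = 7.561 rad/s; BW = Δω/(2π) = 1.203 Hz.

(a) f₀ = 180.2 Hz  (b) Q = 149.8  (c) BW = 1.203 Hz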